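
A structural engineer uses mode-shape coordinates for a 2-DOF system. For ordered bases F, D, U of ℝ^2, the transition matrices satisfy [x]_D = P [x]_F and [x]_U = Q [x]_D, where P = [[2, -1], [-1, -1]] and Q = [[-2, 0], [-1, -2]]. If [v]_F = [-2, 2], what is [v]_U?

[12, 6]

Apply P to get D-coordinates [-6, 0], then Q to get U-coordinates.
The result is [v]_U = [12, 6].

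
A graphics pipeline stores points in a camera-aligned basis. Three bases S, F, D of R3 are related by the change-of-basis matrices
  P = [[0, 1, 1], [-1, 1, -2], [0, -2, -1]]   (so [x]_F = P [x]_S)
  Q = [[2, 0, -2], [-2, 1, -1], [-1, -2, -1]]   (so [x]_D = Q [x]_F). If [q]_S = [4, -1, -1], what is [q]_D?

Apply P to get F-coordinates [-2, -3, 3], then Q to get D-coordinates.
The result is [q]_D = [-10, -2, 5].

[-10, -2, 5]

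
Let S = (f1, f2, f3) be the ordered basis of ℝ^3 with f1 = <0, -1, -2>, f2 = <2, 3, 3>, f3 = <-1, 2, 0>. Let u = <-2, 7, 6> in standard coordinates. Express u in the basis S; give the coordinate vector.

<-3, 0, 2>

[u]_S is the unique c with M c = u, where M has columns f1, ..., f3.
Row-reducing the augmented matrix [M | u] gives c = (-3, 0, 2).
Check: -3f1 + 0·f2 + 2f3 = <-2, 7, 6>.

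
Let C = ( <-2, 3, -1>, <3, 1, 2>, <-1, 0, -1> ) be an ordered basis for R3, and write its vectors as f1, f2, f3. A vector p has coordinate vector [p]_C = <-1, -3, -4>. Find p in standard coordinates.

<-3, -6, -1>

By definition p = -f1 - 3f2 - 4f3.
Summing componentwise gives <-3, -6, -1>.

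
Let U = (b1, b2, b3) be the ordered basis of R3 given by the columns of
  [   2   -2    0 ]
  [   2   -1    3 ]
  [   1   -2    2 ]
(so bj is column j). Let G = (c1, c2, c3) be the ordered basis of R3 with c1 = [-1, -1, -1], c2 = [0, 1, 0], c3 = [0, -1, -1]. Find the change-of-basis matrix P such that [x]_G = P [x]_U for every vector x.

Let M have columns bj and N have columns cj. Then for every x, N [x]_G = x = M [x]_U, so P = N^(-1) M.
Since det N = 1, N^(-1) has integer entries; multiplying gives P = [[-2, 2, 0], [1, 1, 1], [1, 0, -2]].

[[-2, 2, 0], [1, 1, 1], [1, 0, -2]]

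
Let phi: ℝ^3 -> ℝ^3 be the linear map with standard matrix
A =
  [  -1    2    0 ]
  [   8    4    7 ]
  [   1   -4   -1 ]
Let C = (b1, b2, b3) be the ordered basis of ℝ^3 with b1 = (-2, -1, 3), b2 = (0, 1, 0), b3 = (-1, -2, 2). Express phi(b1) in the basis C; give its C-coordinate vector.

(1, -2, -2)

Column 1 of [phi]_C is the C-coordinate vector of phi(b1).
In standard coordinates phi(b1) = A b1 = (0, 1, -1).
Converting to C: (0, 1, -1) = b1 - 2b2 - 2b3, so the coordinate vector is (1, -2, -2).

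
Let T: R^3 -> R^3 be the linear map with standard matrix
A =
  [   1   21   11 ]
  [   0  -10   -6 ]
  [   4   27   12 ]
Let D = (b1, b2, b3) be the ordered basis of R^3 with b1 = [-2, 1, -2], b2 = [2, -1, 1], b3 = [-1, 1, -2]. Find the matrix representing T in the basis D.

[[2, 3, -3], [1, -1, -3], [1, 0, 2]]

With P the matrix whose columns are b1, ..., b3, [T]_D = P^(-1) A P.
Column by column: T(b1) = A b1 = [-3, 2, -5]; its D-coordinates [2, 1, 1] give column 1.
Continuing for each basis vector yields [T]_D = [[2, 3, -3], [1, -1, -3], [1, 0, 2]].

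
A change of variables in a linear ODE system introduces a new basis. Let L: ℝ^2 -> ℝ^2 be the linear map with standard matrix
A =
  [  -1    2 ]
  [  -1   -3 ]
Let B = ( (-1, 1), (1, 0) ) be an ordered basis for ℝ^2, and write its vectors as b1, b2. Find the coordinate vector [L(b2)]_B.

(-1, -2)

Compute L(b2) = A b2 = (-1, -1) in standard coordinates.
Then write this in B-coordinates: solve for y in y_1 b1 + y_2 b2 = (-1, -1).
This gives y = (-1, -2), which is column 2 of [L]_B.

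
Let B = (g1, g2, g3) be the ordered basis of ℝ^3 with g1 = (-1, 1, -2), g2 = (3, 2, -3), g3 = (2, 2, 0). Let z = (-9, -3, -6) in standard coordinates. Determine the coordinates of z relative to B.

[z]_B is the unique c with M c = z, where M has columns g1, ..., g3.
Gaussian elimination on [M | z] yields c = (3, 0, -3).
Check: 3g1 + 0·g2 - 3g3 = (-9, -3, -6).

(3, 0, -3)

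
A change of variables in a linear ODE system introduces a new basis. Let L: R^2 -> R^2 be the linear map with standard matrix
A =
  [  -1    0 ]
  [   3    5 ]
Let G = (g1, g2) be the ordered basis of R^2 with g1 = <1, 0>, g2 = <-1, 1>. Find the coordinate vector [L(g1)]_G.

<2, 3>

Column 1 of [L]_G is the G-coordinate vector of L(g1).
In standard coordinates L(g1) = A g1 = <-1, 3>.
Converting to G: <-1, 3> = 2g1 + 3g2, so the coordinate vector is <2, 3>.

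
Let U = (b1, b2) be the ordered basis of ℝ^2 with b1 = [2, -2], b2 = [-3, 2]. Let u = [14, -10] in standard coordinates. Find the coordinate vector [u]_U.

[1, -4]

Write u = c_1 b1 + c_2 b2 and solve for the c_i.
System: 2c_1 - 3c_2 = 14, -2c_1 + 2c_2 = -10; solving gives c_1 = 1, c_2 = -4.
Check: b1 - 4b2 = [14, -10].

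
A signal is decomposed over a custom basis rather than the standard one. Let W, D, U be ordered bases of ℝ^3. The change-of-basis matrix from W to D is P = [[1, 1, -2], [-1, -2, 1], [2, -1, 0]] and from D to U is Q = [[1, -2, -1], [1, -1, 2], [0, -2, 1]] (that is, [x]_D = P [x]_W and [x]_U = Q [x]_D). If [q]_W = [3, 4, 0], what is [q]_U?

First [q]_D = P [q]_W = [7, -11, 2].
Then [q]_U = Q [q]_D = [27, 22, 24].

[27, 22, 24]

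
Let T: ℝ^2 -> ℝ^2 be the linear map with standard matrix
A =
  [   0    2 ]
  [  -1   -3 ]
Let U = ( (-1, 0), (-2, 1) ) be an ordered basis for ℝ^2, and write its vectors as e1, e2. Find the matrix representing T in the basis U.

[[-2, 0], [1, -1]]

Let P have columns e1, e2. Then [T]_U = P^(-1) A P.
Here det P = -1, so P^(-1) is integer; computing A P first and then P^(-1)(A P) gives [[-2, 0], [1, -1]].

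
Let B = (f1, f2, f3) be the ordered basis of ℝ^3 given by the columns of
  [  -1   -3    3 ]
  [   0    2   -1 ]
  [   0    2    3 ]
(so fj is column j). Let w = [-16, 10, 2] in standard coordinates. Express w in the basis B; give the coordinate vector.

[-2, 4, -2]

[w]_B is the unique c with M c = w, where M has columns f1, ..., f3.
Solving this 3x3 system gives c = (-2, 4, -2).
Check: -2f1 + 4f2 - 2f3 = [-16, 10, 2].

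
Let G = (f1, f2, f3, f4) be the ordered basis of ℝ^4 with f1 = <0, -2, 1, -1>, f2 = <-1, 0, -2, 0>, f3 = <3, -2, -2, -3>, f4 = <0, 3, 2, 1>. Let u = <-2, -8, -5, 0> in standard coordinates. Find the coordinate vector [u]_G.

<-1, -1, -1, -4>

We seek scalars with c_1 f1 + ... + c_4 f4 = u; equivalently solve M c = u where the columns of M are f1, ..., f4.
Row-reducing the augmented matrix [M | u] gives c = (-1, -1, -1, -4).
Check: -f1 - f2 - f3 - 4f4 = <-2, -8, -5, 0>.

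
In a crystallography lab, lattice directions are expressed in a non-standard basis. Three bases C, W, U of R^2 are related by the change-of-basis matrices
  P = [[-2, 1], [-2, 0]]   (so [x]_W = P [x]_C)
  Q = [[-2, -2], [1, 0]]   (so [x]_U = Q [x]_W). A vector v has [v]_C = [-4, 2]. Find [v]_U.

First [v]_W = P [v]_C = [10, 8].
Then [v]_U = Q [v]_W = [-36, 10].

[-36, 10]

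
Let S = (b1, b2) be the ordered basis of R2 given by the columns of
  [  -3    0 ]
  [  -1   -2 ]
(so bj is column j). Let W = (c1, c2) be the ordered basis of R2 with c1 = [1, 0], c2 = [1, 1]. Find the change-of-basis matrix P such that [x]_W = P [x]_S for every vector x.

[[-2, 2], [-1, -2]]

Let M have columns bj and N have columns cj. Then for every x, N [x]_W = x = M [x]_S, so P = N^(-1) M.
Since det N = 1, N^(-1) has integer entries; multiplying gives P = [[-2, 2], [-1, -2]].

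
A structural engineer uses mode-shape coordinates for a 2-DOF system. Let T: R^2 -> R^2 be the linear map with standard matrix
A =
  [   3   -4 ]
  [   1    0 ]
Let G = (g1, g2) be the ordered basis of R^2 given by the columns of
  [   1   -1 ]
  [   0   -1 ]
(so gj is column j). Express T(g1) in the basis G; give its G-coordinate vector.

(2, -1)

Compute T(g1) = A g1 = (3, 1) in standard coordinates.
Then write this in G-coordinates: solve for y in y_1 g1 + y_2 g2 = (3, 1).
This gives y = (2, -1), which is column 1 of [T]_G.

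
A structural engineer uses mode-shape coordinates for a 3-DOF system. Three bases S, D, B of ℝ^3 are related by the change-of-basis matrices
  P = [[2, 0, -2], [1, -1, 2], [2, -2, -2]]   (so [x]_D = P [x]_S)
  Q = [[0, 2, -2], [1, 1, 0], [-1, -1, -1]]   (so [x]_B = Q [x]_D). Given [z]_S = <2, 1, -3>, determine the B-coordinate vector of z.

<-26, 5, -13>

Composing the changes, [z]_B = Q P [z]_S.
Q P = [[-2, 2, 8], [3, -1, 0], [-5, 3, 2]]; applying this to <2, 1, -3> gives <-26, 5, -13>.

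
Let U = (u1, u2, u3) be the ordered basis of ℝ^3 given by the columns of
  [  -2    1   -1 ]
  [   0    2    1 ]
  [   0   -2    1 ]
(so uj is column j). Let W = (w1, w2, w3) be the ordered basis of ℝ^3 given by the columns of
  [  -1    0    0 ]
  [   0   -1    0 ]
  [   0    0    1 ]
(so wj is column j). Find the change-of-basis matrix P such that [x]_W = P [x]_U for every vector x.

[[2, -1, 1], [0, -2, -1], [0, -2, 1]]

Let M have columns uj and N have columns wj. Then for every x, N [x]_W = x = M [x]_U, so P = N^(-1) M.
Since det N = 1, N^(-1) has integer entries; multiplying gives P = [[2, -1, 1], [0, -2, -1], [0, -2, 1]].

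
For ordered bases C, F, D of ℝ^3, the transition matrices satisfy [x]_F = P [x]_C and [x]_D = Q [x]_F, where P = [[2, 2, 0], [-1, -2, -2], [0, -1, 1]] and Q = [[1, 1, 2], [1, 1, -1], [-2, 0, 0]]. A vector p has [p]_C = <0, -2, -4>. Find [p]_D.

Apply P to get F-coordinates <-4, 12, -2>, then Q to get D-coordinates.
The result is [p]_D = <4, 10, 8>.

<4, 10, 8>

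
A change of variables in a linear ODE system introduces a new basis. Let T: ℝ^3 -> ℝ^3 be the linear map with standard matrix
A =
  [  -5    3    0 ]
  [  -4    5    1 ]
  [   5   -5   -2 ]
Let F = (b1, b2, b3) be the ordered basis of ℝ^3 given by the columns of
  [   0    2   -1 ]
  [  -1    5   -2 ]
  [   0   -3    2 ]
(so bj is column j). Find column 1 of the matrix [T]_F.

(-2, -1, 1)

Compute T(b1) = A b1 = (-3, -5, 5) in standard coordinates.
Then write this in F-coordinates: solve for y in y_1 b1 + ... + y_3 b3 = (-3, -5, 5).
This gives y = (-2, -1, 1), which is column 1 of [T]_F.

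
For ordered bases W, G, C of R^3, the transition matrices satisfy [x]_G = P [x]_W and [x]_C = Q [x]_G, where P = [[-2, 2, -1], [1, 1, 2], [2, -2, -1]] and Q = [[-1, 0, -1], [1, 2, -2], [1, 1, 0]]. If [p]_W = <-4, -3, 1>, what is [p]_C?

<2, -3, -4>

First [p]_G = P [p]_W = <1, -5, -3>.
Then [p]_C = Q [p]_G = <2, -3, -4>.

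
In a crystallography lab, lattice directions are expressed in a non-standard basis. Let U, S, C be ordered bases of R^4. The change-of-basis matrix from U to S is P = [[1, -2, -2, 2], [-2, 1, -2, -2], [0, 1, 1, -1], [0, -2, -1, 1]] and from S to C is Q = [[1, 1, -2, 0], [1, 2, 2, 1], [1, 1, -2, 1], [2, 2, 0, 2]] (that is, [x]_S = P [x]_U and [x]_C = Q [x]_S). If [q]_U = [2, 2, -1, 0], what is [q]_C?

Composing the changes, [q]_C = Q P [q]_U.
Q P = [[-1, -3, -6, 2], [-3, 0, -5, -3], [-1, -5, -7, 3], [-2, -6, -10, 2]]; applying this to [2, 2, -1, 0] gives [-2, -1, -5, -6].

[-2, -1, -5, -6]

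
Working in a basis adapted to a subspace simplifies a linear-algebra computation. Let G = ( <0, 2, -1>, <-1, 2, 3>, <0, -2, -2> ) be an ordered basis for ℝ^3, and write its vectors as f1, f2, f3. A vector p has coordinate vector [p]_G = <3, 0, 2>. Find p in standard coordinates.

<0, 2, -7>

p = M [p]_G, where M has columns f1, ..., f3.
Carrying out the matrix-vector product, p = <0, 2, -7>.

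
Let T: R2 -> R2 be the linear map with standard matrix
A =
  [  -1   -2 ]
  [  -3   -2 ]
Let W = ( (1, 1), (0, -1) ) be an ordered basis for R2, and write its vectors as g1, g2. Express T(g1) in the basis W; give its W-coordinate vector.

Column 1 of [T]_W is the W-coordinate vector of T(g1).
In standard coordinates T(g1) = A g1 = (-3, -5).
Converting to W: (-3, -5) = -3g1 + 2g2, so the coordinate vector is (-3, 2).

(-3, 2)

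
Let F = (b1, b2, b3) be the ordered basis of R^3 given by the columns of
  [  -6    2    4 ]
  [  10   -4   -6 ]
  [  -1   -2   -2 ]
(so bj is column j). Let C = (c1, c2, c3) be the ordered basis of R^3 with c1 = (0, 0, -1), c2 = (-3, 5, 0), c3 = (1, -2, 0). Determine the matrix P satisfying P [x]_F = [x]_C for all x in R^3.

Column j of P is [bj]_C, since P maps F-coordinates to C-coordinates.
Expressing b1 in C: b1 = c1 + 2c2 + 0·c3, so column 1 of P is (1, 2, 0).
Doing the same for each bj gives P = [[1, 2, 2], [2, 0, -2], [0, 2, -2]].

[[1, 2, 2], [2, 0, -2], [0, 2, -2]]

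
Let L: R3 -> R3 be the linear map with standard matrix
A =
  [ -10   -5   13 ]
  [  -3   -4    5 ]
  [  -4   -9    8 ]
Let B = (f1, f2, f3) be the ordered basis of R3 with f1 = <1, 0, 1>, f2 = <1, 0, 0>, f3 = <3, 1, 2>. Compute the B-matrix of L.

[[0, 2, 1], [-3, -3, -1], [2, -3, -3]]

Let P have columns f1, ..., f3. Then [L]_B = P^(-1) A P.
Here det P = 1, so P^(-1) is integer; computing A P first and then P^(-1)(A P) gives [[0, 2, 1], [-3, -3, -1], [2, -3, -3]].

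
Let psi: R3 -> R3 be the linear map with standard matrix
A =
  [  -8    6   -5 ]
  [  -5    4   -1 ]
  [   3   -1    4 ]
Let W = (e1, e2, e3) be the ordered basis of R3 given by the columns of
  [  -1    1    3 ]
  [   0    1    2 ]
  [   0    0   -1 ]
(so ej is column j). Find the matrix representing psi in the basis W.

[[0, -1, -2], [-1, 3, 0], [3, -2, -3]]

With P the matrix whose columns are e1, ..., e3, [psi]_W = P^(-1) A P.
Column by column: psi(e1) = A e1 = [8, 5, -3]; its W-coordinates [0, -1, 3] give column 1.
Continuing for each basis vector yields [psi]_W = [[0, -1, -2], [-1, 3, 0], [3, -2, -3]].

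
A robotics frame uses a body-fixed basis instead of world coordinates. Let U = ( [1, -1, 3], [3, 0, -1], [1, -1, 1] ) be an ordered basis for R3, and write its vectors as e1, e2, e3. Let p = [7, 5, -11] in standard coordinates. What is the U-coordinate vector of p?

[-1, 4, -4]

We seek scalars with c_1 e1 + ... + c_3 e3 = p; equivalently solve M c = p where the columns of M are e1, ..., e3.
Row-reducing the augmented matrix [M | p] gives c = (-1, 4, -4).
Check: -e1 + 4e2 - 4e3 = [7, 5, -11].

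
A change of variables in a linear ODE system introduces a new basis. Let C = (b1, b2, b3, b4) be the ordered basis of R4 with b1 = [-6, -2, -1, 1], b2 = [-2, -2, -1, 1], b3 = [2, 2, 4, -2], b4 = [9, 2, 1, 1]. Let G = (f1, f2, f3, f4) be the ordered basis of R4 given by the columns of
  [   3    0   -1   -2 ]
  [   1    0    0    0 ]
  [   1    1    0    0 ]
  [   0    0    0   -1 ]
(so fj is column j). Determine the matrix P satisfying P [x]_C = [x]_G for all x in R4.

[[-2, -2, 2, 2], [1, 1, 2, -1], [2, -2, 0, -1], [-1, -1, 2, -1]]

Let M have columns bj and N have columns fj. Then for every x, N [x]_G = x = M [x]_C, so P = N^(-1) M.
Since det N = 1, N^(-1) has integer entries; multiplying gives P = [[-2, -2, 2, 2], [1, 1, 2, -1], [2, -2, 0, -1], [-1, -1, 2, -1]].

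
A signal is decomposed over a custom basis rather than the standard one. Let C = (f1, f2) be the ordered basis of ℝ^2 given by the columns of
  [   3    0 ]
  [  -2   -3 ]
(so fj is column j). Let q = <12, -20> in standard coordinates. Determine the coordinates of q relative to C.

<4, 4>

Write q = c_1 f1 + c_2 f2 and solve for the c_i.
System: 3c_1 + 0c_2 = 12, -2c_1 - 3c_2 = -20; solving gives c_1 = 4, c_2 = 4.
Check: 4f1 + 4f2 = <12, -20>.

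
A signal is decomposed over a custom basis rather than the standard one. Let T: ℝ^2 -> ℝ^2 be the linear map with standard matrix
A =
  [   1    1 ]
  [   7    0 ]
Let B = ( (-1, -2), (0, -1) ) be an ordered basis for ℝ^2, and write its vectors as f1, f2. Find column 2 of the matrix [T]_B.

(1, -2)

Compute T(f2) = A f2 = (-1, 0) in standard coordinates.
Then write this in B-coordinates: solve for y in y_1 f1 + y_2 f2 = (-1, 0).
This gives y = (1, -2), which is column 2 of [T]_B.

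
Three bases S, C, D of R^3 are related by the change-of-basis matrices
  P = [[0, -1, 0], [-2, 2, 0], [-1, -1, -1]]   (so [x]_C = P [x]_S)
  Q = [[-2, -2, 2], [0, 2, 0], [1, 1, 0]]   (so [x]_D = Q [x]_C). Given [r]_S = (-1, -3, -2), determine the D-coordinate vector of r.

(14, -8, -1)

Composing the changes, [r]_D = Q P [r]_S.
Q P = [[2, -4, -2], [-4, 4, 0], [-2, 1, 0]]; applying this to (-1, -3, -2) gives (14, -8, -1).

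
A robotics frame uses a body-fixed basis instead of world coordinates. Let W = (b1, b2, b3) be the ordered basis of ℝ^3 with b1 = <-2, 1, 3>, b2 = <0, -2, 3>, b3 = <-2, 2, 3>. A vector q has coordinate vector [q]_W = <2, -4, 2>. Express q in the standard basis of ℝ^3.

<-8, 14, 0>

The coordinates say q = 2b1 - 4b2 + 2b3; adding the scaled basis vectors gives <-8, 14, 0>.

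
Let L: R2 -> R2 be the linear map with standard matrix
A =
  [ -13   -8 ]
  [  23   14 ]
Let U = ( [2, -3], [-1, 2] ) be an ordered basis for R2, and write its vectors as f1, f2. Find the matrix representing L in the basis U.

The j-th column of [L]_U is [L(fj)]_U.
L(f1) = A f1 = [-2, 4] = 0·f1 + 2f2, so column 1 is [0, 2].
Repeating for f2 and assembling the columns gives [[0, -1], [2, 1]].

[[0, -1], [2, 1]]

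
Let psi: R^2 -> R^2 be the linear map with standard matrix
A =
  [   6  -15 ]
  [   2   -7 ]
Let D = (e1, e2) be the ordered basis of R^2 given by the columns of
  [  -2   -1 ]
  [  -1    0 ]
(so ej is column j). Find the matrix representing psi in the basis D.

[[-3, 2], [3, 2]]

With P the matrix whose columns are e1, e2, [psi]_D = P^(-1) A P.
Column by column: psi(e1) = A e1 = (3, 3); its D-coordinates (-3, 3) give column 1.
Continuing for each basis vector yields [psi]_D = [[-3, 2], [3, 2]].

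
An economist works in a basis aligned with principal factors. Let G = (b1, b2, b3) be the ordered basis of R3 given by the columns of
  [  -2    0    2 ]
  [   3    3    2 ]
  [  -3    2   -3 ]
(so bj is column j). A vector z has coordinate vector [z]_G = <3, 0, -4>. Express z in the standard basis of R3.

<-14, 1, 3>

By definition z = 3b1 + 0·b2 - 4b3.
Summing componentwise gives <-14, 1, 3>.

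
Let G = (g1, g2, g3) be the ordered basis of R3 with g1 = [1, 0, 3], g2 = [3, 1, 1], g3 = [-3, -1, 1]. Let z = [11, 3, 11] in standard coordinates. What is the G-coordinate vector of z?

[2, 4, 1]

Write z = c_1 g1 + ... + c_3 g3 and solve for the c_i.
Gaussian elimination on [M | z] yields c = (2, 4, 1).
Check: 2g1 + 4g2 + g3 = [11, 3, 11].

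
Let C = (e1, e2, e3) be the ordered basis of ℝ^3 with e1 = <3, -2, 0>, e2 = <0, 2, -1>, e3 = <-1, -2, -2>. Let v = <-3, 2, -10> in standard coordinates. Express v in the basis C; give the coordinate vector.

We seek scalars with c_1 e1 + ... + c_3 e3 = v; equivalently solve M c = v where the columns of M are e1, ..., e3.
Solving this 3x3 system gives c = (0, 4, 3).
Check: 0·e1 + 4e2 + 3e3 = <-3, 2, -10>.

<0, 4, 3>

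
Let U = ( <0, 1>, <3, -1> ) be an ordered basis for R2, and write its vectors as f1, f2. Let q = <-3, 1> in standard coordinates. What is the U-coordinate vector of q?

<0, -1>

We seek scalars with c_1 f1 + c_2 f2 = q; equivalently solve M c = q where the columns of M are f1, f2.
System: 0c_1 + 3c_2 = -3, c_1 - c_2 = 1; solving gives c_1 = 0, c_2 = -1.
Check: 0·f1 - f2 = <-3, 1>.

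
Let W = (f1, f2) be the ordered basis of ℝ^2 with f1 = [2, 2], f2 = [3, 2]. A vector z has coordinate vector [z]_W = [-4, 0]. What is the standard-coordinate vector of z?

[-8, -8]

By definition z = -4f1 + 0·f2.
Summing componentwise gives [-8, -8].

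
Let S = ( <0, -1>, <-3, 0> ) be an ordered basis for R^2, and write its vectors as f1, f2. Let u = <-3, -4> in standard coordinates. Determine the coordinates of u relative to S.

<4, 1>

[u]_S is the unique c with M c = u, where M has columns f1, f2.
System: 0c_1 - 3c_2 = -3, -c_1 + 0c_2 = -4; solving gives c_1 = 4, c_2 = 1.
Check: 4f1 + f2 = <-3, -4>.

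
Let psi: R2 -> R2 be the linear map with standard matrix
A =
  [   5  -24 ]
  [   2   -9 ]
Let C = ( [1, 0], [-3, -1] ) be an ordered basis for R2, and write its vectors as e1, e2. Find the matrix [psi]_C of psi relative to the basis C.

[[-1, 0], [-2, -3]]

The j-th column of [psi]_C is [psi(ej)]_C.
psi(e1) = A e1 = [5, 2] = -e1 - 2e2, so column 1 is [-1, -2].
Repeating for e2 and assembling the columns gives [[-1, 0], [-2, -3]].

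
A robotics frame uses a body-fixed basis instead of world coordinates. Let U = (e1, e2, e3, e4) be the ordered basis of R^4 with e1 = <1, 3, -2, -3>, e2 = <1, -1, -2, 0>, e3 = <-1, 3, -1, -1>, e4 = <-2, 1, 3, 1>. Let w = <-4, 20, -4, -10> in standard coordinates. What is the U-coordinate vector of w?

We seek scalars with c_1 e1 + ... + c_4 e4 = w; equivalently solve M c = w where the columns of M are e1, ..., e4.
Solving this 4x4 system gives c = (2, -2, 4, 0).
Check: 2e1 - 2e2 + 4e3 + 0·e4 = <-4, 20, -4, -10>.

<2, -2, 4, 0>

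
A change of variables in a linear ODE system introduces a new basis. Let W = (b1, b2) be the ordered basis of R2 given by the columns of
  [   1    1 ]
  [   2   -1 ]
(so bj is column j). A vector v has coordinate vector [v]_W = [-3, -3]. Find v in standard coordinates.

[-6, -3]

The coordinates say v = -3b1 - 3b2; adding the scaled basis vectors gives [-6, -3].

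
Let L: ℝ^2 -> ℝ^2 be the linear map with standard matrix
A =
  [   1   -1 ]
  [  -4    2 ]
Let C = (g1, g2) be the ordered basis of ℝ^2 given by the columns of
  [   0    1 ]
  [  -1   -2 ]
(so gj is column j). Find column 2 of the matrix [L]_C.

<2, 3>

Column 2 of [L]_C is the C-coordinate vector of L(g2).
In standard coordinates L(g2) = A g2 = <3, -8>.
Converting to C: <3, -8> = 2g1 + 3g2, so the coordinate vector is <2, 3>.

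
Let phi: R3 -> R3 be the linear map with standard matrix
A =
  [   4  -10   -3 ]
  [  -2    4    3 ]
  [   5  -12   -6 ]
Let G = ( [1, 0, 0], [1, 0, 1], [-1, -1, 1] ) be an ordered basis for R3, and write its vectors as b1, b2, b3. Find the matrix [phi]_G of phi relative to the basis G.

Let P have columns b1, ..., b3. Then [phi]_G = P^(-1) A P.
Here det P = 1, so P^(-1) is integer; computing A P first and then P^(-1)(A P) gives [[3, 0, 0], [3, 0, 2], [2, -1, -1]].

[[3, 0, 0], [3, 0, 2], [2, -1, -1]]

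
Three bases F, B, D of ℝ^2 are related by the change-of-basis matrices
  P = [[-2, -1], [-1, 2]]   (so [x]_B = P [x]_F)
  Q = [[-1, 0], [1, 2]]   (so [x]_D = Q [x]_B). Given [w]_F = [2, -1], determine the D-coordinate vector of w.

Composing the changes, [w]_D = Q P [w]_F.
Q P = [[2, 1], [-4, 3]]; applying this to [2, -1] gives [3, -11].

[3, -11]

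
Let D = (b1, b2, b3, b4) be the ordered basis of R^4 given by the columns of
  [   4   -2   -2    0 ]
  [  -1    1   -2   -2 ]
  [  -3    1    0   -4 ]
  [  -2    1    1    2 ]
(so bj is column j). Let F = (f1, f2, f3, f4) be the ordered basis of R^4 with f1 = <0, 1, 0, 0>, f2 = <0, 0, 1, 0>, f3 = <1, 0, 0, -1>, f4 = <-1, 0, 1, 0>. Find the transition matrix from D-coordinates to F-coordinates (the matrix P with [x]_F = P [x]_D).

[[-1, 1, -2, -2], [-1, 0, -1, -2], [2, -1, -1, -2], [-2, 1, 1, -2]]

Let M have columns bj and N have columns fj. Then for every x, N [x]_F = x = M [x]_D, so P = N^(-1) M.
Since det N = -1, N^(-1) has integer entries; multiplying gives P = [[-1, 1, -2, -2], [-1, 0, -1, -2], [2, -1, -1, -2], [-2, 1, 1, -2]].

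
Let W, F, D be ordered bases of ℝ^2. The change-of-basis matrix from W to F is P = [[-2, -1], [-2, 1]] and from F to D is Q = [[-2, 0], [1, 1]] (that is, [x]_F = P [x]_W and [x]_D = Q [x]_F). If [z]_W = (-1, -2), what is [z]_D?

(-8, 4)

Composing the changes, [z]_D = Q P [z]_W.
Q P = [[4, 2], [-4, 0]]; applying this to (-1, -2) gives (-8, 4).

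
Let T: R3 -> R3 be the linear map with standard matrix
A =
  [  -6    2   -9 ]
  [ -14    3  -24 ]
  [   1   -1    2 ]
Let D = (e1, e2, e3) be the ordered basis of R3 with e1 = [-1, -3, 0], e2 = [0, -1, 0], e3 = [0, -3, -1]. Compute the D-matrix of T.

[[0, 2, -3], [1, 0, -3], [-2, -1, -1]]

With P the matrix whose columns are e1, ..., e3, [T]_D = P^(-1) A P.
Column by column: T(e1) = A e1 = [0, 5, 2]; its D-coordinates [0, 1, -2] give column 1.
Continuing for each basis vector yields [T]_D = [[0, 2, -3], [1, 0, -3], [-2, -1, -1]].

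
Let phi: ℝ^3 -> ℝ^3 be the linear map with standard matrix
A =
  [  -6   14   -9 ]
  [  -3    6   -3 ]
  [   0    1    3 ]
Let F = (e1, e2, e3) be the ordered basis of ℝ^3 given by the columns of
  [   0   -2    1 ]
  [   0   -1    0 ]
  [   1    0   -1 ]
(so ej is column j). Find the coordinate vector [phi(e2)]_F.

(-3, 0, -2)

Column 2 of [phi]_F is the F-coordinate vector of phi(e2).
In standard coordinates phi(e2) = A e2 = (-2, 0, -1).
Converting to F: (-2, 0, -1) = -3e1 + 0·e2 - 2e3, so the coordinate vector is (-3, 0, -2).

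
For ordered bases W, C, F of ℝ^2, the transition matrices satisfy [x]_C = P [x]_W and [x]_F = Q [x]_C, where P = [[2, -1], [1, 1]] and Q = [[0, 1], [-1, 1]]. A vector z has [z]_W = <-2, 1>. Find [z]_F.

<-1, 4>

First [z]_C = P [z]_W = <-5, -1>.
Then [z]_F = Q [z]_C = <-1, 4>.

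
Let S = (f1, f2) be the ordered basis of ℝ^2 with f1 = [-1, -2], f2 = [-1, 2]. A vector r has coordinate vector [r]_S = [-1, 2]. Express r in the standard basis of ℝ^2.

[-1, 6]

By definition r = -f1 + 2f2.
Summing componentwise gives [-1, 6].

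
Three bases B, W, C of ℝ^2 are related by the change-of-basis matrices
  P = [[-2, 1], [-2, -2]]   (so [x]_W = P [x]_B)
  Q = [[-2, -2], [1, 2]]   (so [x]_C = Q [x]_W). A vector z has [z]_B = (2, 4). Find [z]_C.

Apply P to get W-coordinates (0, -12), then Q to get C-coordinates.
The result is [z]_C = (24, -24).

(24, -24)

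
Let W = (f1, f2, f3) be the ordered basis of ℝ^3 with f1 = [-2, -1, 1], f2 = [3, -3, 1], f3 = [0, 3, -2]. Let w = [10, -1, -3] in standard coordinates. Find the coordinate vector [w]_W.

We seek scalars with c_1 f1 + ... + c_3 f3 = w; equivalently solve M c = w where the columns of M are f1, ..., f3.
Solving this 3x3 system gives c = (1, 4, 4).
Check: f1 + 4f2 + 4f3 = [10, -1, -3].

[1, 4, 4]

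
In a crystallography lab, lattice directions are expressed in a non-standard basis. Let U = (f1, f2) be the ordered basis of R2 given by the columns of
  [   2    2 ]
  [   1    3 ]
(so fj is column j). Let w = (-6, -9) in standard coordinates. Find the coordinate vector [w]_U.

Write w = c_1 f1 + c_2 f2 and solve for the c_i.
System: 2c_1 + 2c_2 = -6, c_1 + 3c_2 = -9; solving gives c_1 = 0, c_2 = -3.
Check: 0·f1 - 3f2 = (-6, -9).

(0, -3)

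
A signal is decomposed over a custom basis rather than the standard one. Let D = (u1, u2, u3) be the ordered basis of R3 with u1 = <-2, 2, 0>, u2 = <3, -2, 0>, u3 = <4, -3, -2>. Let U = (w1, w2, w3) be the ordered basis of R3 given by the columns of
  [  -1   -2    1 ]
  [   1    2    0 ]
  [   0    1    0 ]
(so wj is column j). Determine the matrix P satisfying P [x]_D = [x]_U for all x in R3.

Take x = uj: its D-coordinates are the j-th standard unit vector, so P e_j — column j of P — equals [uj]_U.
u1 = 2w1 + 0·w2 + 0·w3, giving column 1 = <2, 0, 0>; repeating for each j gives P = [[2, -2, 1], [0, 0, -2], [0, 1, 1]].

[[2, -2, 1], [0, 0, -2], [0, 1, 1]]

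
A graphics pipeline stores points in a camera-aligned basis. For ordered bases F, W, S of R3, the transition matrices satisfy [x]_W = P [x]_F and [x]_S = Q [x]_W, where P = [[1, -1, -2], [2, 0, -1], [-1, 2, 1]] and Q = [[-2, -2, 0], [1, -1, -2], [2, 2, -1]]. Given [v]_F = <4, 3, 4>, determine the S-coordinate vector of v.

Apply P to get W-coordinates <-7, 4, 6>, then Q to get S-coordinates.
The result is [v]_S = <6, -23, -12>.

<6, -23, -12>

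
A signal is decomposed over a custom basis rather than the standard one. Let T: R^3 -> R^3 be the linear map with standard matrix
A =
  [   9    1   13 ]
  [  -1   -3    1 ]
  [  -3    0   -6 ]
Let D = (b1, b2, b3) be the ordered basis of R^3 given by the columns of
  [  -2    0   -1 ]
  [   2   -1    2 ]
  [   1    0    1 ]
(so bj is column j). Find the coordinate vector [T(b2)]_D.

<1, -3, -1>

Column 2 of [T]_D is the D-coordinate vector of T(b2).
In standard coordinates T(b2) = A b2 = <-1, 3, 0>.
Converting to D: <-1, 3, 0> = b1 - 3b2 - b3, so the coordinate vector is <1, -3, -1>.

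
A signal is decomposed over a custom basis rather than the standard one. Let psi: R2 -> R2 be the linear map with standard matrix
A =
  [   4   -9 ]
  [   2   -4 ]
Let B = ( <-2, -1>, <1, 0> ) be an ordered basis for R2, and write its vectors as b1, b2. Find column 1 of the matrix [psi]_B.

Column 1 of [psi]_B is the B-coordinate vector of psi(b1).
In standard coordinates psi(b1) = A b1 = <1, 0>.
Converting to B: <1, 0> = 0·b1 + b2, so the coordinate vector is <0, 1>.

<0, 1>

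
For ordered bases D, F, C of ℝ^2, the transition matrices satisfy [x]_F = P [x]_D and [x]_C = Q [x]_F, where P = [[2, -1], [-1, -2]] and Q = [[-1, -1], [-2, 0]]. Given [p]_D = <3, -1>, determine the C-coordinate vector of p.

Apply P to get F-coordinates <7, -1>, then Q to get C-coordinates.
The result is [p]_C = <-6, -14>.

<-6, -14>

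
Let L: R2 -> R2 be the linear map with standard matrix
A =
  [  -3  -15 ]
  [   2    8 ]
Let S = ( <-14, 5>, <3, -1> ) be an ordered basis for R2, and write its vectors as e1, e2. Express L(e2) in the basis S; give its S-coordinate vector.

<0, 2>

Column 2 of [L]_S is the S-coordinate vector of L(e2).
In standard coordinates L(e2) = A e2 = <6, -2>.
Converting to S: <6, -2> = 0·e1 + 2e2, so the coordinate vector is <0, 2>.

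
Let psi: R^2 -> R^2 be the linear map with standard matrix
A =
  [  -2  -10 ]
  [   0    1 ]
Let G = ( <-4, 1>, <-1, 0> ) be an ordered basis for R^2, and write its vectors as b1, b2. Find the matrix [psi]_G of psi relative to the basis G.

With P the matrix whose columns are b1, b2, [psi]_G = P^(-1) A P.
Column by column: psi(b1) = A b1 = <-2, 1>; its G-coordinates <1, -2> give column 1.
Continuing for each basis vector yields [psi]_G = [[1, 0], [-2, -2]].

[[1, 0], [-2, -2]]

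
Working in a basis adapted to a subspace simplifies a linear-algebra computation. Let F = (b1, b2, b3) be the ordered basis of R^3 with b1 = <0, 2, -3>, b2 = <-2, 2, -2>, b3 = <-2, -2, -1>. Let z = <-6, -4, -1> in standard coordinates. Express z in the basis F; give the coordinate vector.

<-1, 1, 2>

[z]_F is the unique c with M c = z, where M has columns b1, ..., b3.
Solving this 3x3 system gives c = (-1, 1, 2).
Check: -b1 + b2 + 2b3 = <-6, -4, -1>.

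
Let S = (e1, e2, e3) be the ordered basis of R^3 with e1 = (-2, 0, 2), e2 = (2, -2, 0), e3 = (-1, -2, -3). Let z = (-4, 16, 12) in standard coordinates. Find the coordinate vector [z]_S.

We seek scalars with c_1 e1 + ... + c_3 e3 = z; equivalently solve M c = z where the columns of M are e1, ..., e3.
Gaussian elimination on [M | z] yields c = (0, -4, -4).
Check: 0·e1 - 4e2 - 4e3 = (-4, 16, 12).

(0, -4, -4)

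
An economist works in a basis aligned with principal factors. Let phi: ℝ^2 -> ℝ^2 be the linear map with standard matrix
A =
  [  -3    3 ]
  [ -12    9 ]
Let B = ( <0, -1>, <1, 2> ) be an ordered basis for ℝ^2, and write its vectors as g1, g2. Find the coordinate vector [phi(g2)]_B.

<0, 3>

Column 2 of [phi]_B is the B-coordinate vector of phi(g2).
In standard coordinates phi(g2) = A g2 = <3, 6>.
Converting to B: <3, 6> = 0·g1 + 3g2, so the coordinate vector is <0, 3>.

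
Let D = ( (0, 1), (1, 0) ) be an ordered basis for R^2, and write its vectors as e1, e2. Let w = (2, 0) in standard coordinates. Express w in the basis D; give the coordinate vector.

We seek scalars with c_1 e1 + c_2 e2 = w; equivalently solve M c = w where the columns of M are e1, e2.
System: 0c_1 + c_2 = 2, c_1 + 0c_2 = 0; solving gives c_1 = 0, c_2 = 2.
Check: 0·e1 + 2e2 = (2, 0).

(0, 2)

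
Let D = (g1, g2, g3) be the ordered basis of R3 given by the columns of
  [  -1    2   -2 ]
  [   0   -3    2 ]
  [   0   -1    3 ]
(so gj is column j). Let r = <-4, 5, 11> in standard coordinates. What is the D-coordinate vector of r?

<-2, 1, 4>

[r]_D is the unique c with M c = r, where M has columns g1, ..., g3.
Row-reducing the augmented matrix [M | r] gives c = (-2, 1, 4).
Check: -2g1 + g2 + 4g3 = <-4, 5, 11>.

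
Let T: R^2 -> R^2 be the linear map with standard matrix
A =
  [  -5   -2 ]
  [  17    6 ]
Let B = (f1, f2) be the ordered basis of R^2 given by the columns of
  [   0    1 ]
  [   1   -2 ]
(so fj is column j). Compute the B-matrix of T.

[[2, 3], [-2, -1]]

The j-th column of [T]_B is [T(fj)]_B.
T(f1) = A f1 = [-2, 6] = 2f1 - 2f2, so column 1 is [2, -2].
Repeating for f2 and assembling the columns gives [[2, 3], [-2, -1]].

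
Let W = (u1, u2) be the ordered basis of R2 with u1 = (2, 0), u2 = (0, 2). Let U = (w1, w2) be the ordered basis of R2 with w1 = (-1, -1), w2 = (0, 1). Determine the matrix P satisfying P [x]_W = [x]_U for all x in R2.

Column j of P is [uj]_U, since P maps W-coordinates to U-coordinates.
Expressing u1 in U: u1 = -2w1 - 2w2, so column 1 of P is (-2, -2).
Doing the same for each uj gives P = [[-2, 0], [-2, 2]].

[[-2, 0], [-2, 2]]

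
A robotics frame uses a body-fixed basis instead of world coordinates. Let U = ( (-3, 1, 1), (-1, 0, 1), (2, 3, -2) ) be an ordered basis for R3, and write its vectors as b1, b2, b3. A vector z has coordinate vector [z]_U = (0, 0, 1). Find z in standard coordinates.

The coordinates say z = 0·b1 + 0·b2 + b3; adding the scaled basis vectors gives (2, 3, -2).

(2, 3, -2)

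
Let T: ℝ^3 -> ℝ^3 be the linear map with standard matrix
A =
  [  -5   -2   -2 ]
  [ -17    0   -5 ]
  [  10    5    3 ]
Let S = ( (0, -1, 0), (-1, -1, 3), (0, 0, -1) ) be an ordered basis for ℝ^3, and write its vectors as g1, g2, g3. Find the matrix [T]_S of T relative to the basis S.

[[2, -1, -3], [-2, -1, -2], [-1, 3, -3]]

With P the matrix whose columns are g1, ..., g3, [T]_S = P^(-1) A P.
Column by column: T(g1) = A g1 = (2, 0, -5); its S-coordinates (2, -2, -1) give column 1.
Continuing for each basis vector yields [T]_S = [[2, -1, -3], [-2, -1, -2], [-1, 3, -3]].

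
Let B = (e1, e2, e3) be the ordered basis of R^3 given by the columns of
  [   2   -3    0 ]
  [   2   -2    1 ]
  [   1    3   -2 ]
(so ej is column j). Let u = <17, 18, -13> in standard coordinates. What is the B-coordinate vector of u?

<4, -3, 4>

Write u = c_1 e1 + ... + c_3 e3 and solve for the c_i.
Row-reducing the augmented matrix [M | u] gives c = (4, -3, 4).
Check: 4e1 - 3e2 + 4e3 = <17, 18, -13>.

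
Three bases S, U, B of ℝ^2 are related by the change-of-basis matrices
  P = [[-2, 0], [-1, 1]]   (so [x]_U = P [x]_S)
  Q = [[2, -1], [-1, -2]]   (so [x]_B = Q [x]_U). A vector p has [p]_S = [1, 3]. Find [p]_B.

Composing the changes, [p]_B = Q P [p]_S.
Q P = [[-3, -1], [4, -2]]; applying this to [1, 3] gives [-6, -2].

[-6, -2]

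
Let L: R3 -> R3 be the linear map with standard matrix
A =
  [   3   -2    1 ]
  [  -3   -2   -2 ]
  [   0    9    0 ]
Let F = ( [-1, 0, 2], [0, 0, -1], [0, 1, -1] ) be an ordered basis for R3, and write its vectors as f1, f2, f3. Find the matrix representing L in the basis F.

The j-th column of [L]_F is [L(fj)]_F.
L(f1) = A f1 = [-1, -1, 0] = f1 + 3f2 - f3, so column 1 is [1, 3, -1].
Repeating for f2, f3 and assembling the columns gives [[1, 1, 3], [3, 0, -3], [-1, 2, 0]].

[[1, 1, 3], [3, 0, -3], [-1, 2, 0]]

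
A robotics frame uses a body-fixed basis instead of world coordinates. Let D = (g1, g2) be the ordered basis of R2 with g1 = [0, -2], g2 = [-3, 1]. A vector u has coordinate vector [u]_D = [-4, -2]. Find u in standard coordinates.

[6, 6]

u = M [u]_D, where M has columns g1, g2.
Carrying out the matrix-vector product, u = [6, 6].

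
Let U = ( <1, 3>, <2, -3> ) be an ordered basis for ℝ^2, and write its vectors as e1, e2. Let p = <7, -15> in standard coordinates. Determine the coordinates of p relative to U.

<-1, 4>

We seek scalars with c_1 e1 + c_2 e2 = p; equivalently solve M c = p where the columns of M are e1, e2.
System: c_1 + 2c_2 = 7, 3c_1 - 3c_2 = -15; solving gives c_1 = -1, c_2 = 4.
Check: -e1 + 4e2 = <7, -15>.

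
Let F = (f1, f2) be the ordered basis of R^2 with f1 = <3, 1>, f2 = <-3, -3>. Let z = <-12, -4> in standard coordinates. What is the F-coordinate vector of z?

<-4, 0>

[z]_F is the unique c with M c = z, where M has columns f1, f2.
System: 3c_1 - 3c_2 = -12, c_1 - 3c_2 = -4; solving gives c_1 = -4, c_2 = 0.
Check: -4f1 + 0·f2 = <-12, -4>.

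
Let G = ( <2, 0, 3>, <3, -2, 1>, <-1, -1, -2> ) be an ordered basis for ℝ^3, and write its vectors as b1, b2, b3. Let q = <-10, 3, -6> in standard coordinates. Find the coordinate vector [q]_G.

Write q = c_1 b1 + ... + c_3 b3 and solve for the c_i.
Gaussian elimination on [M | q] yields c = (1, -3, 3).
Check: b1 - 3b2 + 3b3 = <-10, 3, -6>.

<1, -3, 3>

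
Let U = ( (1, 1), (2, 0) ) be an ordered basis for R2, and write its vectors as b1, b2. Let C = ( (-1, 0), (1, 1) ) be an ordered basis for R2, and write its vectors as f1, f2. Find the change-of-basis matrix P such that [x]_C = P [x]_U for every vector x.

[[0, -2], [1, 0]]

Let M have columns bj and N have columns fj. Then for every x, N [x]_C = x = M [x]_U, so P = N^(-1) M.
Since det N = -1, N^(-1) has integer entries; multiplying gives P = [[0, -2], [1, 0]].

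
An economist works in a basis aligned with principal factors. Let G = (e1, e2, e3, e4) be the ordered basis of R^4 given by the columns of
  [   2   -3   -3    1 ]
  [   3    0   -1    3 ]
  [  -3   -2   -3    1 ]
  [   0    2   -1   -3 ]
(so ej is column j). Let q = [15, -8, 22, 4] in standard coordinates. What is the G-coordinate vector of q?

[q]_G is the unique c with M c = q, where M has columns e1, ..., e4.
Solving this 4x4 system gives c = (-2, -3, -4, -2).
Check: -2e1 - 3e2 - 4e3 - 2e4 = [15, -8, 22, 4].

[-2, -3, -4, -2]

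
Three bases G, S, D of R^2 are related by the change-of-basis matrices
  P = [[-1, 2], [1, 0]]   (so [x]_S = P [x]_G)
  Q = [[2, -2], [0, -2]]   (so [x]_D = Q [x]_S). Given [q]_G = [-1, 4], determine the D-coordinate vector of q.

Composing the changes, [q]_D = Q P [q]_G.
Q P = [[-4, 4], [-2, 0]]; applying this to [-1, 4] gives [20, 2].

[20, 2]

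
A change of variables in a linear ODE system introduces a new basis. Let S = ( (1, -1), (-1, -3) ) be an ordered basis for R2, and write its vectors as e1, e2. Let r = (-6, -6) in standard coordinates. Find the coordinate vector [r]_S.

(-3, 3)

We seek scalars with c_1 e1 + c_2 e2 = r; equivalently solve M c = r where the columns of M are e1, e2.
System: c_1 - c_2 = -6, -c_1 - 3c_2 = -6; solving gives c_1 = -3, c_2 = 3.
Check: -3e1 + 3e2 = (-6, -6).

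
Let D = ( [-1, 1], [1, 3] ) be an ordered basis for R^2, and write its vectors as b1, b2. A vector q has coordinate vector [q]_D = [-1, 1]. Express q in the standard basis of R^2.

[2, 2]

The coordinates say q = -b1 + b2; adding the scaled basis vectors gives [2, 2].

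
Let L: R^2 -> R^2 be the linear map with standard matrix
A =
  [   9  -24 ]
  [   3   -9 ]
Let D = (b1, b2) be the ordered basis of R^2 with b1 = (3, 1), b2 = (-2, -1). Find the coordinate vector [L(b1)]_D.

(3, 3)

Column 1 of [L]_D is the D-coordinate vector of L(b1).
In standard coordinates L(b1) = A b1 = (3, 0).
Converting to D: (3, 0) = 3b1 + 3b2, so the coordinate vector is (3, 3).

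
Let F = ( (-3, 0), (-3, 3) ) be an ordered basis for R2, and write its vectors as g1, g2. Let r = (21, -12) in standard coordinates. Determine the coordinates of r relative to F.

(-3, -4)

Write r = c_1 g1 + c_2 g2 and solve for the c_i.
System: -3c_1 - 3c_2 = 21, 0c_1 + 3c_2 = -12; solving gives c_1 = -3, c_2 = -4.
Check: -3g1 - 4g2 = (21, -12).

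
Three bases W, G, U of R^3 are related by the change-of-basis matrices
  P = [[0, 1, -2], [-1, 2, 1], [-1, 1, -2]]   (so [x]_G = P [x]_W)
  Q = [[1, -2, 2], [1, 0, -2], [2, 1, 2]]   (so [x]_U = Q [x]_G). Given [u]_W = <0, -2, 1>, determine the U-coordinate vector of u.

<-6, 4, -19>

First [u]_G = P [u]_W = <-4, -3, -4>.
Then [u]_U = Q [u]_G = <-6, 4, -19>.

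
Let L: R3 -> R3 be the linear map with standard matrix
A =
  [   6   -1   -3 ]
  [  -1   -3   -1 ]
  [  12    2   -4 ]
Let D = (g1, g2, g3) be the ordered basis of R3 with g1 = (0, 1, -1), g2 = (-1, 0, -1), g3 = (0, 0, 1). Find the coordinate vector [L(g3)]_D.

Column 3 of [L]_D is the D-coordinate vector of L(g3).
In standard coordinates L(g3) = A g3 = (-3, -1, -4).
Converting to D: (-3, -1, -4) = -g1 + 3g2 - 2g3, so the coordinate vector is (-1, 3, -2).

(-1, 3, -2)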